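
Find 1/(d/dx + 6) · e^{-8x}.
- \frac{e^{- 8 x}}{2}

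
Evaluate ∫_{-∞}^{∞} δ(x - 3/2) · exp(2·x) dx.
e^{3}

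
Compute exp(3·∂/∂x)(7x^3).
7 x^{3} + 63 x^{2} + 189 x + 189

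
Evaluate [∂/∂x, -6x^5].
- 30 x^{4}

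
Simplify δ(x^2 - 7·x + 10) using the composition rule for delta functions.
\frac{\delta(x - 5) + \delta(x - 2)}{3}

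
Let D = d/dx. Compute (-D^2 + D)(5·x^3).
15 x \left(x - 2\right)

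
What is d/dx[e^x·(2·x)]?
2 \left(x + 1\right) e^{x}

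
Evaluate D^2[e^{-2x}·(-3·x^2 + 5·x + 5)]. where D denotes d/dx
2 \left(- 6 x^{2} + 22 x - 3\right) e^{- 2 x}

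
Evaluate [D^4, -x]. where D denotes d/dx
-4D^{3}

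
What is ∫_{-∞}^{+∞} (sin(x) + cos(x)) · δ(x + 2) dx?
- \sin{\left(2 \right)} + \cos{\left(2 \right)}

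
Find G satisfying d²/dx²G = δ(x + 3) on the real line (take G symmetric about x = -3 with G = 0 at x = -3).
\frac{|x + 3|}{2}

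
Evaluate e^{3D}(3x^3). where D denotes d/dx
3 x^{3} + 27 x^{2} + 81 x + 81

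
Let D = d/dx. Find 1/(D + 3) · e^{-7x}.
- \frac{e^{- 7 x}}{4}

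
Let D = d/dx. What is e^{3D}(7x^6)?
7 x^{6} + 126 x^{5} + 945 x^{4} + 3780 x^{3} + 8505 x^{2} + 10206 x + 5103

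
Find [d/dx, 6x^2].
12 x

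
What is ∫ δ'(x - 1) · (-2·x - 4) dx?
2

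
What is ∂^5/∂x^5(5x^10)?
151200 x^{5}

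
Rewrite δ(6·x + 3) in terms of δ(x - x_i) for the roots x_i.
\frac{\delta(x + 1/2)}{6}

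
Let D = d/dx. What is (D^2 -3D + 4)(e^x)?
2 e^{x}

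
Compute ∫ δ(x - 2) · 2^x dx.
4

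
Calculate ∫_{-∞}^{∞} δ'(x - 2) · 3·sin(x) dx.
- 3 \cos{\left(2 \right)}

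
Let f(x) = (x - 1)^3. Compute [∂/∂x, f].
3 \left(x - 1\right)^{2}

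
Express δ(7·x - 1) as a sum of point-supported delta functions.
\frac{\delta(x - 1/7)}{7}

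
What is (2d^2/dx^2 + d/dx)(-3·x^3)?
9 x \left(- x - 4\right)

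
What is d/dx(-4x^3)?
- 12 x^{2}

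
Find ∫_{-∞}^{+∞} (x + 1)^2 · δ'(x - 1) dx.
-4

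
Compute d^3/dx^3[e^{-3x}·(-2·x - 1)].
27 \left(2 x - 1\right) e^{- 3 x}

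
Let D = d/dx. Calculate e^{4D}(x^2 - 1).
x^{2} + 8 x + 15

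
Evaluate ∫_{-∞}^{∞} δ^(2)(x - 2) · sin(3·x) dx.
- 9 \sin{\left(6 \right)}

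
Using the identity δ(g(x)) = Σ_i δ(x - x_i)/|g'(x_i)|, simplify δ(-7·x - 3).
\frac{\delta(x + 3/7)}{7}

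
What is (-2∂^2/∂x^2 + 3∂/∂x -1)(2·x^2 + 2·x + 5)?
- 2 x^{2} + 10 x - 7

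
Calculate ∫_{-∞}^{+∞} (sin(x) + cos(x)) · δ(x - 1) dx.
\cos{\left(1 \right)} + \sin{\left(1 \right)}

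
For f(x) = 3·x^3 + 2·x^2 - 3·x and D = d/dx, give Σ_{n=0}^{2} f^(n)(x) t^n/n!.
t^{2} \left(9 x + 2\right) + t \left(9 x^{2} + 4 x - 3\right) + 3 x^{3} + 2 x^{2} - 3 x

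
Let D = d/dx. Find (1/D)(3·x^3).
\frac{3 x^{4}}{4}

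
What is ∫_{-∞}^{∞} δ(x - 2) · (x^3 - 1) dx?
7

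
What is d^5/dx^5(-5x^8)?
- 33600 x^{3}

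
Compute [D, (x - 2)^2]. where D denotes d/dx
2 x - 4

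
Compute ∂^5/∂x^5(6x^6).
4320 x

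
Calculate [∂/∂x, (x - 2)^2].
2 x - 4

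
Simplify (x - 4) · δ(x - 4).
0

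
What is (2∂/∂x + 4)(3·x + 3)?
12 x + 18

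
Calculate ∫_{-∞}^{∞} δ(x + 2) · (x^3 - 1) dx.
-9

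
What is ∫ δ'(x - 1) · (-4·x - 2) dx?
4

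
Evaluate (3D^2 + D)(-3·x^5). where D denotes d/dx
15 x^{3} \left(- x - 12\right)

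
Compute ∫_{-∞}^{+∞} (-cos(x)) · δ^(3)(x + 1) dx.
- \sin{\left(1 \right)}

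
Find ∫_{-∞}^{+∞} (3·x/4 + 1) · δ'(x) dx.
- \frac{3}{4}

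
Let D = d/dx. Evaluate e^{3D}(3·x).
3 x + 9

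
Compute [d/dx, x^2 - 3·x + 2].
2 x - 3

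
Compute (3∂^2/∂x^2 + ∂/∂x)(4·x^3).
12 x \left(x + 6\right)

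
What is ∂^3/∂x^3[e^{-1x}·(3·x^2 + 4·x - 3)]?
\left(- 3 x^{2} + 14 x - 3\right) e^{- x}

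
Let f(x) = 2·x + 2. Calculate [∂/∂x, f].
2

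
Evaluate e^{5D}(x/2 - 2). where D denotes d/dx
\frac{x}{2} + \frac{1}{2}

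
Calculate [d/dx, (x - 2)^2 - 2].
2 x - 4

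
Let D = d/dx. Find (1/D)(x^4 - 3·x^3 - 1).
\frac{x^{5}}{5} - \frac{3 x^{4}}{4} - x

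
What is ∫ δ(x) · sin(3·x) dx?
0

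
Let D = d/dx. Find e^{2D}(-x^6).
- x^{6} - 12 x^{5} - 60 x^{4} - 160 x^{3} - 240 x^{2} - 192 x - 64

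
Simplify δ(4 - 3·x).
\frac{\delta(x - 4/3)}{3}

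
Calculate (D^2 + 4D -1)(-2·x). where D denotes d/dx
2 x - 8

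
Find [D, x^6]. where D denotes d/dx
6 x^{5}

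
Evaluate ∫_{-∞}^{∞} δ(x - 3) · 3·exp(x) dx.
3 e^{3}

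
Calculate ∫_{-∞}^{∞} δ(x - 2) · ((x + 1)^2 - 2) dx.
7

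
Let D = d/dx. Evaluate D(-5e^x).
- 5 e^{x}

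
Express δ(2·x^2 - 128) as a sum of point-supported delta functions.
\frac{\delta(x - 8) + \delta(x + 8)}{32}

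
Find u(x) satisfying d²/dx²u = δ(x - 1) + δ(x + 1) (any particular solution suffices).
\frac{|x - 1|}{2} + \frac{|x + 1|}{2}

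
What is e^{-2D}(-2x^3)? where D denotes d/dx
- 2 x^{3} + 12 x^{2} - 24 x + 16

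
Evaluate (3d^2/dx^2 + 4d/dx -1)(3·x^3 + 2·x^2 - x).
- 3 x^{3} + 34 x^{2} + 71 x + 8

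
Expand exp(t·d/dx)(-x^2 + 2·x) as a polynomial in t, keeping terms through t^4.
- t^{2} - 2 t \left(x - 1\right) - x^{2} + 2 x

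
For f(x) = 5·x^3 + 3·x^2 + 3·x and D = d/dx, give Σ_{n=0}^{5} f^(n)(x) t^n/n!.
5 t^{3} + t^{2} \left(15 x + 3\right) + 3 t \left(5 x^{2} + 2 x + 1\right) + 5 x^{3} + 3 x^{2} + 3 x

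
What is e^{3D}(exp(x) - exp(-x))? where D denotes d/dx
2 \sinh{\left(x + 3 \right)}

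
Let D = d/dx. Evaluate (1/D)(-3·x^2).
- x^{3}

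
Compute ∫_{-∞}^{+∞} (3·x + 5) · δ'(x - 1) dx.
-3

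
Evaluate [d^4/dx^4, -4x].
-16\frac{d^{3}}{dx^{3}}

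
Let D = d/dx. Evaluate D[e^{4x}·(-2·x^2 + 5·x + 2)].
\left(- 8 x^{2} + 16 x + 13\right) e^{4 x}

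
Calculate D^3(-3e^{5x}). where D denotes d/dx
- 375 e^{5 x}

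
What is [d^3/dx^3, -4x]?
-12\frac{d^{2}}{dx^{2}}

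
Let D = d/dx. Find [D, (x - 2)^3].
3 \left(x - 2\right)^{2}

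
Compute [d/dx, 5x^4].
20 x^{3}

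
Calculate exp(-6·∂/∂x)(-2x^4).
- 2 x^{4} + 48 x^{3} - 432 x^{2} + 1728 x - 2592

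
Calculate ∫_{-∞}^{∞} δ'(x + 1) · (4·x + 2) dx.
-4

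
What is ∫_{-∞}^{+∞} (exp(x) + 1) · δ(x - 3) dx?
1 + e^{3}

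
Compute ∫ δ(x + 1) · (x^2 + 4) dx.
5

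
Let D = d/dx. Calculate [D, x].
1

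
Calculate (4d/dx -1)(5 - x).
x - 9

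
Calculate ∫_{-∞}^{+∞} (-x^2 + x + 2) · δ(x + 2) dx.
-4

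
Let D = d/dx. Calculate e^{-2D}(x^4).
x^{4} - 8 x^{3} + 24 x^{2} - 32 x + 16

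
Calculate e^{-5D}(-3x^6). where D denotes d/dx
- 3 x^{6} + 90 x^{5} - 1125 x^{4} + 7500 x^{3} - 28125 x^{2} + 56250 x - 46875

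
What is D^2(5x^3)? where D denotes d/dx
30 x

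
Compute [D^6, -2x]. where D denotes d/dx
-12D^{5}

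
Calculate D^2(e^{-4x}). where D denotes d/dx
16 e^{- 4 x}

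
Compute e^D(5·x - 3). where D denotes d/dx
5 x + 2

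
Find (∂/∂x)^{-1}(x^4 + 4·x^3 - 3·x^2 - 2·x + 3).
\frac{x^{5}}{5} + x^{4} - x^{3} - x^{2} + 3 x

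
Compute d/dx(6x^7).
42 x^{6}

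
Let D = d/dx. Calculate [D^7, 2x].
14D^{6}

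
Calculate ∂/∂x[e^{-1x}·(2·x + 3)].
\left(- 2 x - 1\right) e^{- x}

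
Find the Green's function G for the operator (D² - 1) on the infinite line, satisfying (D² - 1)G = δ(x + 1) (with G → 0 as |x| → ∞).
-\frac{e^{-|x + 1|}}{2}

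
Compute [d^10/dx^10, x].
10\frac{d^{9}}{dx^{9}}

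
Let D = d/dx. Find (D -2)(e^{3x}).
e^{3 x}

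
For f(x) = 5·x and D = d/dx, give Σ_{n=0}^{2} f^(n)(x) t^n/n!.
5 t + 5 x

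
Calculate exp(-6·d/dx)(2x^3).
2 x^{3} - 36 x^{2} + 216 x - 432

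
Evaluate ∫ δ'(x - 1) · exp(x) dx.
- e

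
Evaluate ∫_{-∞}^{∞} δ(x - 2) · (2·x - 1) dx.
3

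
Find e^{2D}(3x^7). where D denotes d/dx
3 x^{7} + 42 x^{6} + 252 x^{5} + 840 x^{4} + 1680 x^{3} + 2016 x^{2} + 1344 x + 384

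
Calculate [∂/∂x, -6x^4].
- 24 x^{3}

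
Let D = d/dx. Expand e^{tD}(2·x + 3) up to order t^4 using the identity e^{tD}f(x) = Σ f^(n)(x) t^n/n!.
2 t + 2 x + 3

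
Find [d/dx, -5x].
-5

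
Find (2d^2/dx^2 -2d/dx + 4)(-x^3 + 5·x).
- 4 x^{3} + 6 x^{2} + 8 x - 10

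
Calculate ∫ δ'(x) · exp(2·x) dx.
-2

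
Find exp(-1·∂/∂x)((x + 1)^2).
x^{2}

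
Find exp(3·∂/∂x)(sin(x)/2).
\frac{\sin{\left(x + 3 \right)}}{2}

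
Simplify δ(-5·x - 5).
\frac{\delta(x + 1)}{5}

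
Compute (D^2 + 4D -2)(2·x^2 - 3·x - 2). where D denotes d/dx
- 4 x^{2} + 22 x - 4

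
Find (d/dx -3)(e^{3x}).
0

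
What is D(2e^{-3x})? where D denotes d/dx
- 6 e^{- 3 x}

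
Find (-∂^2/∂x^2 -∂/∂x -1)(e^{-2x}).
- 3 e^{- 2 x}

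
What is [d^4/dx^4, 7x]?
28\frac{d^{3}}{dx^{3}}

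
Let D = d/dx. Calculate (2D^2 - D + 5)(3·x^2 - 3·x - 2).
15 x^{2} - 21 x + 5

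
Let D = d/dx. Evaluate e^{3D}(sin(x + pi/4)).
\sin{\left(x + \frac{\pi}{4} + 3 \right)}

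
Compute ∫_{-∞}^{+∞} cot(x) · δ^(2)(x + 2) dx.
- \frac{2 \cot{\left(2 \right)}}{\sin^{2}{\left(2 \right)}}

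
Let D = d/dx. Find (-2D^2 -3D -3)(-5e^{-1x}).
10 e^{- x}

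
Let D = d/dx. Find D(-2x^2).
- 4 x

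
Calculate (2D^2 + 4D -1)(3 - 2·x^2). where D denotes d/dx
2 x^{2} - 16 x - 11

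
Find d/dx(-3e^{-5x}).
15 e^{- 5 x}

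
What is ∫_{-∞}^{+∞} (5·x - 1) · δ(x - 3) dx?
14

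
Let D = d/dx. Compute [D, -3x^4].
- 12 x^{3}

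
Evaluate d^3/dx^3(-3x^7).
- 630 x^{4}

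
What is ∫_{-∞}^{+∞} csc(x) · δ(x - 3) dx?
\csc{\left(3 \right)}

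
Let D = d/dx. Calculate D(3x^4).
12 x^{3}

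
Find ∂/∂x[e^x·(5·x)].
5 \left(x + 1\right) e^{x}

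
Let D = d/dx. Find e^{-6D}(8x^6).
8 x^{6} - 288 x^{5} + 4320 x^{4} - 34560 x^{3} + 155520 x^{2} - 373248 x + 373248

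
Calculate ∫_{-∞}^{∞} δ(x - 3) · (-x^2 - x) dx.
-12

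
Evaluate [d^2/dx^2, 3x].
6\frac{d}{dx}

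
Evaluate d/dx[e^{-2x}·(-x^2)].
2 x \left(x - 1\right) e^{- 2 x}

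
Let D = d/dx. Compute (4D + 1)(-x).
- x - 4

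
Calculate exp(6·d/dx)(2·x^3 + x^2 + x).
2 x^{3} + 37 x^{2} + 229 x + 474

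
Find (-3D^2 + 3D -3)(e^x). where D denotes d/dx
- 3 e^{x}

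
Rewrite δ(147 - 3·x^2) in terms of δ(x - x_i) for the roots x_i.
\frac{\delta(x - 7) + \delta(x + 7)}{42}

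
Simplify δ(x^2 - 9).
\frac{\delta(x - 3) + \delta(x + 3)}{6}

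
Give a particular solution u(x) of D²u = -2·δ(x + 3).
-|x + 3|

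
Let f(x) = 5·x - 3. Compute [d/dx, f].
5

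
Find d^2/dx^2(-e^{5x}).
- 25 e^{5 x}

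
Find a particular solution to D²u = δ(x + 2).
\frac{|x + 2|}{2}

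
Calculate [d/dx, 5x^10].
50 x^{9}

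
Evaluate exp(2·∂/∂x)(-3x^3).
- 3 x^{3} - 18 x^{2} - 36 x - 24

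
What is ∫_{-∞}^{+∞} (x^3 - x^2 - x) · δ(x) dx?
0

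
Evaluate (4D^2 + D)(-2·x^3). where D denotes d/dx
6 x \left(- x - 8\right)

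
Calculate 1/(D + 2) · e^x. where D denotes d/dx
\frac{e^{x}}{3}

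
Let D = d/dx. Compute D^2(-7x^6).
- 210 x^{4}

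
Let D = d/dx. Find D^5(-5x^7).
- 12600 x^{2}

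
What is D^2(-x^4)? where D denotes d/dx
- 12 x^{2}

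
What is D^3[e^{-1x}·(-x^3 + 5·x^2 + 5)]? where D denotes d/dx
\left(x^{3} - 14 x^{2} + 48 x - 41\right) e^{- x}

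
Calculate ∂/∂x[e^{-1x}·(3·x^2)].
3 x \left(2 - x\right) e^{- x}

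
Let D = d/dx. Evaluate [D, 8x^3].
24 x^{2}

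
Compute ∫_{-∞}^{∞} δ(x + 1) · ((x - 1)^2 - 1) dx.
3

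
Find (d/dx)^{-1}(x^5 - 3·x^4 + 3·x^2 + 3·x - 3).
\frac{x^{6}}{6} - \frac{3 x^{5}}{5} + x^{3} + \frac{3 x^{2}}{2} - 3 x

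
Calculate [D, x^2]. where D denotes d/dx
2 x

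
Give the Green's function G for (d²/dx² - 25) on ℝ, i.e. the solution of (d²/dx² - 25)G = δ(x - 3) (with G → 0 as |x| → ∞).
-\frac{e^{-5|x - 3|}}{10}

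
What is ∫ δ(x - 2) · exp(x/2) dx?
e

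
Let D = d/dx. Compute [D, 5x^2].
10 x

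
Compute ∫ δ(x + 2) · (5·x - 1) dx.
-11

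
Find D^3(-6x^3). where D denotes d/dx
-36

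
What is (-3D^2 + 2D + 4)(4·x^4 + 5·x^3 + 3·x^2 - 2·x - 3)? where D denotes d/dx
16 x^{4} + 52 x^{3} - 102 x^{2} - 86 x - 34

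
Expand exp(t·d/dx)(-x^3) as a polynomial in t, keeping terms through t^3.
- t^{3} - 3 t^{2} x - 3 t x^{2} - x^{3}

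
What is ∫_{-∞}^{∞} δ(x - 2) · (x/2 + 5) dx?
6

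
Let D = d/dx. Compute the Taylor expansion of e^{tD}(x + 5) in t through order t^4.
t + x + 5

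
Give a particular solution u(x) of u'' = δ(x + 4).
\frac{|x + 4|}{2}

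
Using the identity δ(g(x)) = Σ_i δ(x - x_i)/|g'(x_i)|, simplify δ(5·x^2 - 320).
\frac{\delta(x - 8) + \delta(x + 8)}{80}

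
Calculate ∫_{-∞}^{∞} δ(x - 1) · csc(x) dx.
\csc{\left(1 \right)}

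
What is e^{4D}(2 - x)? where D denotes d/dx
- x - 2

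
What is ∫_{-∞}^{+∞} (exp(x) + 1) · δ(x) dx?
2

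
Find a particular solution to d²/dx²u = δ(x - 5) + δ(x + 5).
\frac{|x - 5|}{2} + \frac{|x + 5|}{2}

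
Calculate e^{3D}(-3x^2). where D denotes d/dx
- 3 x^{2} - 18 x - 27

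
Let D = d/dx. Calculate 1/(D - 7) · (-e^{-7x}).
\frac{e^{- 7 x}}{14}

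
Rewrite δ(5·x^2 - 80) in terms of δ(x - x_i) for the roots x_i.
\frac{\delta(x - 4) + \delta(x + 4)}{40}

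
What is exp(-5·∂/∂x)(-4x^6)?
- 4 x^{6} + 120 x^{5} - 1500 x^{4} + 10000 x^{3} - 37500 x^{2} + 75000 x - 62500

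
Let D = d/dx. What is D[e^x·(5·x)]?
5 \left(x + 1\right) e^{x}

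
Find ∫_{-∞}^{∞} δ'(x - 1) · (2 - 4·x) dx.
4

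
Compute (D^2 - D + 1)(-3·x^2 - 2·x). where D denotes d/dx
- 3 x^{2} + 4 x - 4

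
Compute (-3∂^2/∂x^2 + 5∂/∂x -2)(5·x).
25 - 10 x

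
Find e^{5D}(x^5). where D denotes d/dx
x^{5} + 25 x^{4} + 250 x^{3} + 1250 x^{2} + 3125 x + 3125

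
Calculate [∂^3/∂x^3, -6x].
-18\frac{d^{2}}{dx^{2}}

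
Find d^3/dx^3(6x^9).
3024 x^{6}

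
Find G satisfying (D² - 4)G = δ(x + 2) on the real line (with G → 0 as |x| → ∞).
-\frac{e^{-2|x + 2|}}{4}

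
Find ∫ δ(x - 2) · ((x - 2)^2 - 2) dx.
-2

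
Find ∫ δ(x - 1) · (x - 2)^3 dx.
-1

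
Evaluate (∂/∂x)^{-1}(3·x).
\frac{3 x^{2}}{2}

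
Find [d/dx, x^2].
2 x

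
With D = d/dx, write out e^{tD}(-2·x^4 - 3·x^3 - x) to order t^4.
- 2 t^{4} - t^{3} \left(8 x + 3\right) - 3 t^{2} x \left(4 x + 3\right) - t \left(8 x^{3} + 9 x^{2} + 1\right) - 2 x^{4} - 3 x^{3} - x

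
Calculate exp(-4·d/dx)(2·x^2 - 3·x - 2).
2 x^{2} - 19 x + 42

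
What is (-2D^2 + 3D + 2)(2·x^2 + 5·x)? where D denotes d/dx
4 x^{2} + 22 x + 7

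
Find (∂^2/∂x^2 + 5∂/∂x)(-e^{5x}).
- 50 e^{5 x}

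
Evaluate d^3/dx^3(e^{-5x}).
- 125 e^{- 5 x}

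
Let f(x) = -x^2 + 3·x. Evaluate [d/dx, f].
3 - 2 x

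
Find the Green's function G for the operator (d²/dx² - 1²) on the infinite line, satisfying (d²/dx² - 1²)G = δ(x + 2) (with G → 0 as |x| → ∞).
-\frac{e^{-|x + 2|}}{2}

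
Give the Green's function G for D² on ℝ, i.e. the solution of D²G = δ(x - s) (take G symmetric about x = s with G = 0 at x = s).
\frac{|x - s|}{2}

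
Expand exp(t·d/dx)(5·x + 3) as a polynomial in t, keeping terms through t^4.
5 t + 5 x + 3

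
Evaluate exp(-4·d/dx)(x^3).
x^{3} - 12 x^{2} + 48 x - 64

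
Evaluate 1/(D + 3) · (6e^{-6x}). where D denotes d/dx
- 2 e^{- 6 x}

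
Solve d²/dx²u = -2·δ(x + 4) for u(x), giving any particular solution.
-|x + 4|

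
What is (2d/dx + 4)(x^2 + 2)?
4 x^{2} + 4 x + 8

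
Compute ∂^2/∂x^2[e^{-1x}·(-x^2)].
\left(- x^{2} + 4 x - 2\right) e^{- x}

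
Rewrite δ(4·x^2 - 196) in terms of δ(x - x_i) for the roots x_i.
\frac{\delta(x - 7) + \delta(x + 7)}{56}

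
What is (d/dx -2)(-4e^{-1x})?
12 e^{- x}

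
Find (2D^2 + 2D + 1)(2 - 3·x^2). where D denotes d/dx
- 3 x^{2} - 12 x - 10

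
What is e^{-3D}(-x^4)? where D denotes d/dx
- x^{4} + 12 x^{3} - 54 x^{2} + 108 x - 81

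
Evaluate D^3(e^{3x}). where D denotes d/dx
27 e^{3 x}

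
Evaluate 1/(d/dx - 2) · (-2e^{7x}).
- \frac{2 e^{7 x}}{5}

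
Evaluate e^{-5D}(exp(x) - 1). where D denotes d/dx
e^{x - 5} - 1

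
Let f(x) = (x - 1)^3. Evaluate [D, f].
3 \left(x - 1\right)^{2}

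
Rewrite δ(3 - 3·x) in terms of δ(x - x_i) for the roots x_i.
\frac{\delta(x - 1)}{3}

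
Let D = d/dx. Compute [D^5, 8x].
40D^{4}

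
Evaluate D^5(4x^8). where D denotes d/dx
26880 x^{3}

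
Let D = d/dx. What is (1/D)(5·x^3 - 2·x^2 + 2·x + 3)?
\frac{5 x^{4}}{4} - \frac{2 x^{3}}{3} + x^{2} + 3 x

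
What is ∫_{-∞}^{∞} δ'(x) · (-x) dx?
1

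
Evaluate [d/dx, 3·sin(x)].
3 \cos{\left(x \right)}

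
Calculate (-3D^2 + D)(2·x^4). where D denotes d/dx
8 x^{2} \left(x - 9\right)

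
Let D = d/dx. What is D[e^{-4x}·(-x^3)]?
x^{2} \left(4 x - 3\right) e^{- 4 x}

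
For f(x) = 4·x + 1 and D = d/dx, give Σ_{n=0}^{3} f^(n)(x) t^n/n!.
4 t + 4 x + 1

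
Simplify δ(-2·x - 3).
\frac{\delta(x + 3/2)}{2}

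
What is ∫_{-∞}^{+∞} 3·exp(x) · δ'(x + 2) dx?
- \frac{3}{e^{2}}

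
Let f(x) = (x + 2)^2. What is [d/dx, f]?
2 x + 4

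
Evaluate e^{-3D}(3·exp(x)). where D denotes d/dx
3 e^{x - 3}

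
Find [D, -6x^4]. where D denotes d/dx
- 24 x^{3}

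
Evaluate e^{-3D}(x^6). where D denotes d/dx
x^{6} - 18 x^{5} + 135 x^{4} - 540 x^{3} + 1215 x^{2} - 1458 x + 729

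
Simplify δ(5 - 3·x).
\frac{\delta(x - 5/3)}{3}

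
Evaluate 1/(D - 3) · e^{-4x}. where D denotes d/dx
- \frac{e^{- 4 x}}{7}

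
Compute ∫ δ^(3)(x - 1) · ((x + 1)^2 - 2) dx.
0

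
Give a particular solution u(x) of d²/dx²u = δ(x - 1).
\frac{|x - 1|}{2}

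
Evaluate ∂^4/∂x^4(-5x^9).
- 15120 x^{5}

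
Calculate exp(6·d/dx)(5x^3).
5 x^{3} + 90 x^{2} + 540 x + 1080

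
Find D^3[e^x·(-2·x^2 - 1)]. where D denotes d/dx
\left(- 2 x^{2} - 12 x - 13\right) e^{x}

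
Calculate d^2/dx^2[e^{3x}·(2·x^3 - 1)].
\left(18 x^{3} + 36 x^{2} + 12 x - 9\right) e^{3 x}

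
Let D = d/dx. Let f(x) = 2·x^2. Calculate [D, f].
4 x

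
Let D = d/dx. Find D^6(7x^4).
0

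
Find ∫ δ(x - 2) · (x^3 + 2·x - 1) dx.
11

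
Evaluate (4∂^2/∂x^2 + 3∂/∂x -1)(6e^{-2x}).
54 e^{- 2 x}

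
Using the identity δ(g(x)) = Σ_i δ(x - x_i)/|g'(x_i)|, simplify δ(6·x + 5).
\frac{\delta(x + 5/6)}{6}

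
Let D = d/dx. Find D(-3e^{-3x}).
9 e^{- 3 x}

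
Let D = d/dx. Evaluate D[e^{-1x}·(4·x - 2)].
2 \left(3 - 2 x\right) e^{- x}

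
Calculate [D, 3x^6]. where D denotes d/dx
18 x^{5}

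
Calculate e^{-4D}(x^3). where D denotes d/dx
x^{3} - 12 x^{2} + 48 x - 64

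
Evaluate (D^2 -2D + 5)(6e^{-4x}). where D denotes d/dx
174 e^{- 4 x}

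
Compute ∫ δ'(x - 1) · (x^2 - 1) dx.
-2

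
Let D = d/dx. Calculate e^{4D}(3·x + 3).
3 x + 15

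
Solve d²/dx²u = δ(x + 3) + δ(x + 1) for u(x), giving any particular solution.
\frac{|x + 3|}{2} + \frac{|x + 1|}{2}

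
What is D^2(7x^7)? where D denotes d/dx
294 x^{5}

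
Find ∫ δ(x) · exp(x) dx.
1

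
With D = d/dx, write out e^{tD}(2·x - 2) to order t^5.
2 t + 2 x - 2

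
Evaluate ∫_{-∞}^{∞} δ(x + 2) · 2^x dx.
\frac{1}{4}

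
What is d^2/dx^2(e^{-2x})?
4 e^{- 2 x}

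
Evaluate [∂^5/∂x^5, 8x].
40\frac{d^{4}}{dx^{4}}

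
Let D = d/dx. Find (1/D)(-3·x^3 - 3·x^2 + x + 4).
- \frac{3 x^{4}}{4} - x^{3} + \frac{x^{2}}{2} + 4 x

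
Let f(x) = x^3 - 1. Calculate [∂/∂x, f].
3 x^{2}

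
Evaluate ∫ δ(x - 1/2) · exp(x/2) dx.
e^{\frac{1}{4}}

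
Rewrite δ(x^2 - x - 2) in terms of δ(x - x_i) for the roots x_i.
\frac{\delta(x + 1) + \delta(x - 2)}{3}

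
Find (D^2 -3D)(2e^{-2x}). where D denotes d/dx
20 e^{- 2 x}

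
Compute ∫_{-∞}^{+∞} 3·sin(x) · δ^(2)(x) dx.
0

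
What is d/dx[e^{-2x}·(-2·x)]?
2 \left(2 x - 1\right) e^{- 2 x}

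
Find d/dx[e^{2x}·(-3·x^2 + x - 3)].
\left(- 6 x^{2} - 4 x - 5\right) e^{2 x}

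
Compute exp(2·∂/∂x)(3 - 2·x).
- 2 x - 1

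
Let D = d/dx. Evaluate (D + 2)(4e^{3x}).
20 e^{3 x}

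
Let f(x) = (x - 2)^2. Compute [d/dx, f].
2 x - 4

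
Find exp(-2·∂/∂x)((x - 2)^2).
x^{2} - 8 x + 16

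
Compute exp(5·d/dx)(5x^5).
5 x^{5} + 125 x^{4} + 1250 x^{3} + 6250 x^{2} + 15625 x + 15625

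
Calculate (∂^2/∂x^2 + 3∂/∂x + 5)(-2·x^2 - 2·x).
- 10 x^{2} - 22 x - 10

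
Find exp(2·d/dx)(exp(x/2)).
e^{\frac{x}{2} + 1}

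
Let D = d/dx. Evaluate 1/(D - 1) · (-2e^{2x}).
- 2 e^{2 x}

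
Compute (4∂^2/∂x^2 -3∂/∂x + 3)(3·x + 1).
9 x - 6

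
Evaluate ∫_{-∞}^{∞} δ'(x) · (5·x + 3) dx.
-5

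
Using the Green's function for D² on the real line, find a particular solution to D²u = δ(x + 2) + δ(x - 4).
\frac{|x + 2|}{2} + \frac{|x - 4|}{2}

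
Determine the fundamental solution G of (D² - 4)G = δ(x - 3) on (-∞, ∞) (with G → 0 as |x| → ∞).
-\frac{e^{-2|x - 3|}}{4}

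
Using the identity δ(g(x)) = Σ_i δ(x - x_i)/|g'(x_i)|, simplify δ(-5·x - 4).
\frac{\delta(x + 4/5)}{5}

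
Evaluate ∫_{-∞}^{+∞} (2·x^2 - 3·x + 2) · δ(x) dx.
2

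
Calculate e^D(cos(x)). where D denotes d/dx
\cos{\left(x + 1 \right)}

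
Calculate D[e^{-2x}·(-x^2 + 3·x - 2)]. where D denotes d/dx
\left(2 x^{2} - 8 x + 7\right) e^{- 2 x}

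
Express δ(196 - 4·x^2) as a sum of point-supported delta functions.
\frac{\delta(x - 7) + \delta(x + 7)}{56}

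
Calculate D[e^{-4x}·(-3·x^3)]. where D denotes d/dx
x^{2} \left(12 x - 9\right) e^{- 4 x}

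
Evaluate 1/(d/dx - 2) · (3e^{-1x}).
- e^{- x}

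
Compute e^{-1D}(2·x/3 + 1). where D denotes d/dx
\frac{2 x}{3} + \frac{1}{3}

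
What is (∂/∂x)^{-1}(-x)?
- \frac{x^{2}}{2}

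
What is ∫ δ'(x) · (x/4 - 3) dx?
- \frac{1}{4}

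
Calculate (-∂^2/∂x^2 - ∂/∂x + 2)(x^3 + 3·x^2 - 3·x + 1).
2 x^{3} + 3 x^{2} - 18 x - 1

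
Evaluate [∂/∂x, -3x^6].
- 18 x^{5}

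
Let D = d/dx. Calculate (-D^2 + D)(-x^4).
4 x^{2} \left(3 - x\right)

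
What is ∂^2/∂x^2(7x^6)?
210 x^{4}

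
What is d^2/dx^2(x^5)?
20 x^{3}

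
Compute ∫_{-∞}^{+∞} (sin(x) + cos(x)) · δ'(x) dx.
-1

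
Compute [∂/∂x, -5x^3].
- 15 x^{2}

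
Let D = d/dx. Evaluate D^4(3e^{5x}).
1875 e^{5 x}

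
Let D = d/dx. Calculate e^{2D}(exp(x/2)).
e^{\frac{x}{2} + 1}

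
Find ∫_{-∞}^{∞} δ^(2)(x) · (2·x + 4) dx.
0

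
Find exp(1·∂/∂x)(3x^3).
3 x^{3} + 9 x^{2} + 9 x + 3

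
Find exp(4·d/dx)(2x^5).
2 x^{5} + 40 x^{4} + 320 x^{3} + 1280 x^{2} + 2560 x + 2048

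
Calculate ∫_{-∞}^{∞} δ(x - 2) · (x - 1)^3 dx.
1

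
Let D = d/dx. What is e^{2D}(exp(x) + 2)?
e^{x + 2} + 2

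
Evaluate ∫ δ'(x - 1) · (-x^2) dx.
2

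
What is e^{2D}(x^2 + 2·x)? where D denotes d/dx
x^{2} + 6 x + 8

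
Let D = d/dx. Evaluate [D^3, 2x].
6D^{2}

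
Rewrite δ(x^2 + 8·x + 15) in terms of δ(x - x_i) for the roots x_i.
\frac{\delta(x + 3) + \delta(x + 5)}{2}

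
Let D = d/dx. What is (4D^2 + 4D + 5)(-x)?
- 5 x - 4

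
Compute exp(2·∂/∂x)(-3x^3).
- 3 x^{3} - 18 x^{2} - 36 x - 24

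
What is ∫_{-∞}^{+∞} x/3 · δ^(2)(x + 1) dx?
0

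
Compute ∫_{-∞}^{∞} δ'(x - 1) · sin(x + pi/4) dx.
- \cos{\left(\frac{\pi}{4} + 1 \right)}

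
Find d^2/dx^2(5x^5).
100 x^{3}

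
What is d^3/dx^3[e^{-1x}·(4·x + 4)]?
4 \left(2 - x\right) e^{- x}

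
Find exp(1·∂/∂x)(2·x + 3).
2 x + 5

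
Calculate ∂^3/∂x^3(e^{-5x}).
- 125 e^{- 5 x}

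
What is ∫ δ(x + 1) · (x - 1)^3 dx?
-8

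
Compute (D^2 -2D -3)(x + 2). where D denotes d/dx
- 3 x - 8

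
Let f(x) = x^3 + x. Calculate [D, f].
3 x^{2} + 1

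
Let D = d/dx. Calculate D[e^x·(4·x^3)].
4 x^{2} \left(x + 3\right) e^{x}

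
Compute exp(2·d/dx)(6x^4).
6 x^{4} + 48 x^{3} + 144 x^{2} + 192 x + 96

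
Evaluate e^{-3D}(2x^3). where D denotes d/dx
2 x^{3} - 18 x^{2} + 54 x - 54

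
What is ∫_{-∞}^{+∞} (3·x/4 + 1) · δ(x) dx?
1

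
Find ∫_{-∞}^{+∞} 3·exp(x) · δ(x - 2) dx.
3 e^{2}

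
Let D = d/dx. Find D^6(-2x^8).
- 40320 x^{2}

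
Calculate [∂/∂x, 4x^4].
16 x^{3}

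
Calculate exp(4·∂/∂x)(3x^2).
3 x^{2} + 24 x + 48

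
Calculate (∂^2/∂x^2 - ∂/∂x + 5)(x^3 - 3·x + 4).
5 x^{3} - 3 x^{2} - 9 x + 23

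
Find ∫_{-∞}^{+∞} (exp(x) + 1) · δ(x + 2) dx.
e^{-2} + 1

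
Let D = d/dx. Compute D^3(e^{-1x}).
- e^{- x}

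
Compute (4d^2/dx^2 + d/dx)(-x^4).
4 x^{2} \left(- x - 12\right)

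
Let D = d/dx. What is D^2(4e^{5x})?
100 e^{5 x}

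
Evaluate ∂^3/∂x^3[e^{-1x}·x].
\left(3 - x\right) e^{- x}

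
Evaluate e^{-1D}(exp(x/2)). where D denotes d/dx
e^{\frac{x}{2} - \frac{1}{2}}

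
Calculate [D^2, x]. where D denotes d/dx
2D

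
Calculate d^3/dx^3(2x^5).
120 x^{2}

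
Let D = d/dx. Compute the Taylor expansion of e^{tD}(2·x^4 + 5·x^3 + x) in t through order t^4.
2 t^{4} + t^{3} \left(8 x + 5\right) + 3 t^{2} x \left(4 x + 5\right) + t \left(8 x^{3} + 15 x^{2} + 1\right) + 2 x^{4} + 5 x^{3} + x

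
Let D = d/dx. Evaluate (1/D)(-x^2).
- \frac{x^{3}}{3}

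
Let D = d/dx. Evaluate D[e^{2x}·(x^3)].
x^{2} \left(2 x + 3\right) e^{2 x}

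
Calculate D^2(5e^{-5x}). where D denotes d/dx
125 e^{- 5 x}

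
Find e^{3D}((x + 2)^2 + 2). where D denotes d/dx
x^{2} + 10 x + 27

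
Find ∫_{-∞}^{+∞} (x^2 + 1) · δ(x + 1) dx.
2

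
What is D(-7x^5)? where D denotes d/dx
- 35 x^{4}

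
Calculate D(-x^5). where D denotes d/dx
- 5 x^{4}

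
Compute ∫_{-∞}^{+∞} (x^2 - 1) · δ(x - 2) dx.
3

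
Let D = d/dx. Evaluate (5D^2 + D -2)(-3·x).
6 x - 3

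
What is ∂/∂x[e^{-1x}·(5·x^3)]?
5 x^{2} \left(3 - x\right) e^{- x}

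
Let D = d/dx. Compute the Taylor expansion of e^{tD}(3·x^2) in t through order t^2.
3 t^{2} + 6 t x + 3 x^{2}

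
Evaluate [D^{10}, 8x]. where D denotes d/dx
80D^{9}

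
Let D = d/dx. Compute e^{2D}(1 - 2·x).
- 2 x - 3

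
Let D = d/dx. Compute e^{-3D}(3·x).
3 x - 9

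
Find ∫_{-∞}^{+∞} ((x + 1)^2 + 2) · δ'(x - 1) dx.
-4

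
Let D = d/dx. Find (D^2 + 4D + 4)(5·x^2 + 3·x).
20 x^{2} + 52 x + 22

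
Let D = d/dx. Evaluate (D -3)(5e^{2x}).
- 5 e^{2 x}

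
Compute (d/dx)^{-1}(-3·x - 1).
- \frac{3 x^{2}}{2} - x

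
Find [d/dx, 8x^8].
64 x^{7}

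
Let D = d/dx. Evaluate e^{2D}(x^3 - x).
x^{3} + 6 x^{2} + 11 x + 6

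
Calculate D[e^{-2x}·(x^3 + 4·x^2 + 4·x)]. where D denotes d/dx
\left(- 2 x^{3} - 5 x^{2} + 4\right) e^{- 2 x}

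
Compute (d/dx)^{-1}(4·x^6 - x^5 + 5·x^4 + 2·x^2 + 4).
\frac{4 x^{7}}{7} - \frac{x^{6}}{6} + x^{5} + \frac{2 x^{3}}{3} + 4 x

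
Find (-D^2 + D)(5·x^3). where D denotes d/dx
15 x \left(x - 2\right)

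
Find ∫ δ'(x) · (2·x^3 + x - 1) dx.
-1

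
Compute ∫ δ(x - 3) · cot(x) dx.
\cot{\left(3 \right)}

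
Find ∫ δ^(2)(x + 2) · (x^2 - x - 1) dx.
2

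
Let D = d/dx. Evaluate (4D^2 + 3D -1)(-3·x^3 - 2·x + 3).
3 x^{3} - 27 x^{2} - 70 x - 9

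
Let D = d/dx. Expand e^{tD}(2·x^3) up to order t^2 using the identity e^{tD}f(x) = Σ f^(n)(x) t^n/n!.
2 x \left(3 t^{2} + 3 t x + x^{2}\right)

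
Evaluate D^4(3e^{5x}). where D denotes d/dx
1875 e^{5 x}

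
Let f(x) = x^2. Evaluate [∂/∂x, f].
2 x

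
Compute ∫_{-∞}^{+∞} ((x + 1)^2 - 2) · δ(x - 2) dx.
7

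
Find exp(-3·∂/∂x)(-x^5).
- x^{5} + 15 x^{4} - 90 x^{3} + 270 x^{2} - 405 x + 243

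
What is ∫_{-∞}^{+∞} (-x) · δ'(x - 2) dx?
1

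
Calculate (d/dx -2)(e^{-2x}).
- 4 e^{- 2 x}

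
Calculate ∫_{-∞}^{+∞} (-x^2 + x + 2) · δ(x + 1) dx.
0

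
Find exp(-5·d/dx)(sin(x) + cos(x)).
\sqrt{2} \cos{\left(- x + \frac{\pi}{4} + 5 \right)}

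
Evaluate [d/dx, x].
1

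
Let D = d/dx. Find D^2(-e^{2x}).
- 4 e^{2 x}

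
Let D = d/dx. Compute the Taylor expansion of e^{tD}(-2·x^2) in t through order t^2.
- 2 t^{2} - 4 t x - 2 x^{2}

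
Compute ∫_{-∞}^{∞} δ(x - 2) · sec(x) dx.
\sec{\left(2 \right)}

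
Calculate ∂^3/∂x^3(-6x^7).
- 1260 x^{4}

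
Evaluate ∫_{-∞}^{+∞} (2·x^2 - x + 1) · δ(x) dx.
1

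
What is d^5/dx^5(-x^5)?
-120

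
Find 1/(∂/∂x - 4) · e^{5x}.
e^{5 x}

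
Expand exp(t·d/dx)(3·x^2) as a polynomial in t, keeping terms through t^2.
3 t^{2} + 6 t x + 3 x^{2}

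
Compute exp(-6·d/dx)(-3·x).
18 - 3 x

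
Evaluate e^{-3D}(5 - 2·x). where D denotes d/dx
11 - 2 x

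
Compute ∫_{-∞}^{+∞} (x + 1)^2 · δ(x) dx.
1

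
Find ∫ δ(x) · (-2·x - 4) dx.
-4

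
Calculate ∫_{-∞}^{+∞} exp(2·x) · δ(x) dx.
1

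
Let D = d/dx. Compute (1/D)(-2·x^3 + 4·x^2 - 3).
- \frac{x^{4}}{2} + \frac{4 x^{3}}{3} - 3 x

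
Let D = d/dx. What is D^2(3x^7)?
126 x^{5}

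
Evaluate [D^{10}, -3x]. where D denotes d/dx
-30D^{9}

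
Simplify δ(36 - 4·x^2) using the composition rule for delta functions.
\frac{\delta(x - 3) + \delta(x + 3)}{24}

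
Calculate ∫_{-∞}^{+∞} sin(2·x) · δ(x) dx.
0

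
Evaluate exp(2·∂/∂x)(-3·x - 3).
- 3 x - 9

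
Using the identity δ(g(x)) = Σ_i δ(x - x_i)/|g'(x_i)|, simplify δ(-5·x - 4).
\frac{\delta(x + 4/5)}{5}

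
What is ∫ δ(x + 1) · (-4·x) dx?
4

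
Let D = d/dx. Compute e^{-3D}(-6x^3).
- 6 x^{3} + 54 x^{2} - 162 x + 162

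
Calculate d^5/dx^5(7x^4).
0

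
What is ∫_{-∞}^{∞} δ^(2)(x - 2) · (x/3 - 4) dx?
0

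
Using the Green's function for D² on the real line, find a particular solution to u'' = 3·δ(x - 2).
\frac{3|x - 2|}{2}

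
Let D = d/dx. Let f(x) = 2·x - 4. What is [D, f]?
2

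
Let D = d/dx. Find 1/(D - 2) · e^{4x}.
\frac{e^{4 x}}{2}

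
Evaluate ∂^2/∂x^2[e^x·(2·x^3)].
2 x \left(x^{2} + 6 x + 6\right) e^{x}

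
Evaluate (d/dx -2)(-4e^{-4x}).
24 e^{- 4 x}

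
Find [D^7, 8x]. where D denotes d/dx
56D^{6}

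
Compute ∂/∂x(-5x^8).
- 40 x^{7}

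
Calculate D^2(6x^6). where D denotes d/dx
180 x^{4}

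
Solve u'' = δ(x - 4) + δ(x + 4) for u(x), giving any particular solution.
\frac{|x - 4|}{2} + \frac{|x + 4|}{2}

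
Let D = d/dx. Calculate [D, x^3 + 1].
3 x^{2}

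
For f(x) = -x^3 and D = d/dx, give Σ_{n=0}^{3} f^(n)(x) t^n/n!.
- t^{3} - 3 t^{2} x - 3 t x^{2} - x^{3}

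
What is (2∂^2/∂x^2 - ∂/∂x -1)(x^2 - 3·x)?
- x^{2} + x + 7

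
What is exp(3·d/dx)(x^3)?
x^{3} + 9 x^{2} + 27 x + 27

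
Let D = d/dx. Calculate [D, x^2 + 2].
2 x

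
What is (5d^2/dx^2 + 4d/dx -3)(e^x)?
6 e^{x}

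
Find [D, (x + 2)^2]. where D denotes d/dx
2 x + 4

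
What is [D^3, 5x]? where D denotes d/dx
15D^{2}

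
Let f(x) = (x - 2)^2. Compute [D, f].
2 x - 4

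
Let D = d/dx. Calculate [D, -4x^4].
- 16 x^{3}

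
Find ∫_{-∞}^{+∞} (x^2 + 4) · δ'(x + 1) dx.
2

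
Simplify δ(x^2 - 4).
\frac{\delta(x - 2) + \delta(x + 2)}{4}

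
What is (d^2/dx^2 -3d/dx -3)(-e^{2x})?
5 e^{2 x}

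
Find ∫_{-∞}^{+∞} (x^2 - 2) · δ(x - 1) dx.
-1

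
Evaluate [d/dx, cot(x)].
- \frac{1}{\sin^{2}{\left(x \right)}}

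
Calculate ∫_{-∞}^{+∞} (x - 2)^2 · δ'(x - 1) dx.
2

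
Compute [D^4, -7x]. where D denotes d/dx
-28D^{3}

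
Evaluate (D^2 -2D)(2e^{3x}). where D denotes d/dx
6 e^{3 x}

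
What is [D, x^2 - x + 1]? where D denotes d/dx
2 x - 1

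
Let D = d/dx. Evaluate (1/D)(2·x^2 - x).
\frac{2 x^{3}}{3} - \frac{x^{2}}{2}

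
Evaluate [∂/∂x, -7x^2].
- 14 x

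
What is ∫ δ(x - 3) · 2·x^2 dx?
18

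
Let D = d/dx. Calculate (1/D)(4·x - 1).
2 x^{2} - x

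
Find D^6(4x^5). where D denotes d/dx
0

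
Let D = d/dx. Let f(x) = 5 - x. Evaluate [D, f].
-1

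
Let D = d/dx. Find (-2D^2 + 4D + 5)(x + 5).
5 x + 29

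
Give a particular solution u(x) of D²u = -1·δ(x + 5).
-\frac{|x + 5|}{2}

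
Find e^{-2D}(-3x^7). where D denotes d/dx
- 3 x^{7} + 42 x^{6} - 252 x^{5} + 840 x^{4} - 1680 x^{3} + 2016 x^{2} - 1344 x + 384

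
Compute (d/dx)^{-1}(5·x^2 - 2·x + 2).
\frac{5 x^{3}}{3} - x^{2} + 2 x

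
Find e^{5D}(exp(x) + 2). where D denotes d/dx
e^{x + 5} + 2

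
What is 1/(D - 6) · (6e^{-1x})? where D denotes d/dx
- \frac{6 e^{- x}}{7}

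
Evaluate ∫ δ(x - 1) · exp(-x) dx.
e^{-1}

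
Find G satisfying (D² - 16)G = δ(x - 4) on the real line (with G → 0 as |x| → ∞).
-\frac{e^{-4|x - 4|}}{8}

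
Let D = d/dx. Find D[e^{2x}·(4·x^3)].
x^{2} \left(8 x + 12\right) e^{2 x}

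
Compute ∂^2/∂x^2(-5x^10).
- 450 x^{8}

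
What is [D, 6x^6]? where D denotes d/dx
36 x^{5}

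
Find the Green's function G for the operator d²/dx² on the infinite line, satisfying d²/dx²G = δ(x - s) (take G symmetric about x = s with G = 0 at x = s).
\frac{|x - s|}{2}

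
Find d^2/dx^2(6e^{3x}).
54 e^{3 x}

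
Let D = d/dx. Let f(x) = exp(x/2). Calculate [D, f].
\frac{e^{\frac{x}{2}}}{2}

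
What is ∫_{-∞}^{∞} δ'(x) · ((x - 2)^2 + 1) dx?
4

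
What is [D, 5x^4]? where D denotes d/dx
20 x^{3}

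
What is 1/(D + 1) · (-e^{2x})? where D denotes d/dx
- \frac{e^{2 x}}{3}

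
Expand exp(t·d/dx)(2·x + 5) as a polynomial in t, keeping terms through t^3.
2 t + 2 x + 5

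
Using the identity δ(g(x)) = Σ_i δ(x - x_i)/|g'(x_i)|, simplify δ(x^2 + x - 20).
\frac{\delta(x + 5) + \delta(x - 4)}{9}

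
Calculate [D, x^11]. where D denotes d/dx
11 x^{10}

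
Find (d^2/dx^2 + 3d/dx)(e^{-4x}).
4 e^{- 4 x}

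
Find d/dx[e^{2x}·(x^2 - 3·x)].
\left(2 x^{2} - 4 x - 3\right) e^{2 x}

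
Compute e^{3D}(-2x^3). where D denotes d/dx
- 2 x^{3} - 18 x^{2} - 54 x - 54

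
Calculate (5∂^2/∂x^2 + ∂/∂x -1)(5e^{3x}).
235 e^{3 x}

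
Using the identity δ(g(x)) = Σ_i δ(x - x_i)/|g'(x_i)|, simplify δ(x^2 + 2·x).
\frac{\delta(x + 2) + \delta(x)}{2}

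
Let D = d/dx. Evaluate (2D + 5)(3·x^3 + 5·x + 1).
15 x^{3} + 18 x^{2} + 25 x + 15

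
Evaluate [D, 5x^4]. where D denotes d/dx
20 x^{3}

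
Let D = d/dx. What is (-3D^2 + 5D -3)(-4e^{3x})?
60 e^{3 x}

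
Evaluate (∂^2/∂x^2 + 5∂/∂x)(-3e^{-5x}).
0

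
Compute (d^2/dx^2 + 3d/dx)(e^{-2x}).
- 2 e^{- 2 x}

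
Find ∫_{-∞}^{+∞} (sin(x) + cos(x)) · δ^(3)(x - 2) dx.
- \sin{\left(2 \right)} + \cos{\left(2 \right)}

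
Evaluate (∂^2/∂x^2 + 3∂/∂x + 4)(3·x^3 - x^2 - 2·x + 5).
12 x^{3} + 23 x^{2} + 4 x + 12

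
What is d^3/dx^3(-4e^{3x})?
- 108 e^{3 x}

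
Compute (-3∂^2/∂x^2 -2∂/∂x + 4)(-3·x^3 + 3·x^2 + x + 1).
- 12 x^{3} + 30 x^{2} + 46 x - 16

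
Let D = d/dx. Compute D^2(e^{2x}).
4 e^{2 x}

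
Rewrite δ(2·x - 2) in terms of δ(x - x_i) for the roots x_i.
\frac{\delta(x - 1)}{2}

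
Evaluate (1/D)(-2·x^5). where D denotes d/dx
- \frac{x^{6}}{3}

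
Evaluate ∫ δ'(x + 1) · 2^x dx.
- \frac{\log{\left(2 \right)}}{2}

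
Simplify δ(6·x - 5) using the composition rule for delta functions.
\frac{\delta(x - 5/6)}{6}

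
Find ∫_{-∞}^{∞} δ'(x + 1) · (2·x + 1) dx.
-2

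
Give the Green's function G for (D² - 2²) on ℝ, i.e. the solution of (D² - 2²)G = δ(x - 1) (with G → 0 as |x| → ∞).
-\frac{e^{-2|x - 1|}}{4}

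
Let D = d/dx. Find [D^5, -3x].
-15D^{4}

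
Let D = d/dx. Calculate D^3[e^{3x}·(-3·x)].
81 \left(- x - 1\right) e^{3 x}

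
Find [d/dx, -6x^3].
- 18 x^{2}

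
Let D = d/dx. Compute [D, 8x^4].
32 x^{3}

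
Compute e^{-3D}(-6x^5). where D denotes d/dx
- 6 x^{5} + 90 x^{4} - 540 x^{3} + 1620 x^{2} - 2430 x + 1458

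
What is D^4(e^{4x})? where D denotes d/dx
256 e^{4 x}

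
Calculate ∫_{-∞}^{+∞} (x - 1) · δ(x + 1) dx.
-2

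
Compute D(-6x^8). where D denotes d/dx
- 48 x^{7}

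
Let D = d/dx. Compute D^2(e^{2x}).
4 e^{2 x}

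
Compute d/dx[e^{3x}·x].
\left(3 x + 1\right) e^{3 x}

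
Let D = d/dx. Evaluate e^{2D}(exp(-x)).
e^{- x - 2}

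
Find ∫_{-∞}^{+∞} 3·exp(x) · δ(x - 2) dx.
3 e^{2}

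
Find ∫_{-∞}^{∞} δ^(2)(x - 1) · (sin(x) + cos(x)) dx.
- \sin{\left(1 \right)} - \cos{\left(1 \right)}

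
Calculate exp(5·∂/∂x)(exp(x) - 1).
e^{x + 5} - 1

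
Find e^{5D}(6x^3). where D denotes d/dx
6 x^{3} + 90 x^{2} + 450 x + 750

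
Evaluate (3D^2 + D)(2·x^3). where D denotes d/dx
6 x \left(x + 6\right)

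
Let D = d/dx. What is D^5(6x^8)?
40320 x^{3}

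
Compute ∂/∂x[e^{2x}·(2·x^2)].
4 x \left(x + 1\right) e^{2 x}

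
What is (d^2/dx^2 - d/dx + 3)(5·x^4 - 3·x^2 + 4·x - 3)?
15 x^{4} - 20 x^{3} + 51 x^{2} + 18 x - 19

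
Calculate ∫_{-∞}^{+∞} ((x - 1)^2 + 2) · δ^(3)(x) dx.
0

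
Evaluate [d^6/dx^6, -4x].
-24\frac{d^{5}}{dx^{5}}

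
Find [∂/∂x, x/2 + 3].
\frac{1}{2}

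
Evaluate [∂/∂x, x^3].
3 x^{2}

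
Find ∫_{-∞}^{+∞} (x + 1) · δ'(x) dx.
-1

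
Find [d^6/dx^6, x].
6\frac{d^{5}}{dx^{5}}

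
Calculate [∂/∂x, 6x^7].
42 x^{6}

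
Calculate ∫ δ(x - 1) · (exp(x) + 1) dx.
1 + e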